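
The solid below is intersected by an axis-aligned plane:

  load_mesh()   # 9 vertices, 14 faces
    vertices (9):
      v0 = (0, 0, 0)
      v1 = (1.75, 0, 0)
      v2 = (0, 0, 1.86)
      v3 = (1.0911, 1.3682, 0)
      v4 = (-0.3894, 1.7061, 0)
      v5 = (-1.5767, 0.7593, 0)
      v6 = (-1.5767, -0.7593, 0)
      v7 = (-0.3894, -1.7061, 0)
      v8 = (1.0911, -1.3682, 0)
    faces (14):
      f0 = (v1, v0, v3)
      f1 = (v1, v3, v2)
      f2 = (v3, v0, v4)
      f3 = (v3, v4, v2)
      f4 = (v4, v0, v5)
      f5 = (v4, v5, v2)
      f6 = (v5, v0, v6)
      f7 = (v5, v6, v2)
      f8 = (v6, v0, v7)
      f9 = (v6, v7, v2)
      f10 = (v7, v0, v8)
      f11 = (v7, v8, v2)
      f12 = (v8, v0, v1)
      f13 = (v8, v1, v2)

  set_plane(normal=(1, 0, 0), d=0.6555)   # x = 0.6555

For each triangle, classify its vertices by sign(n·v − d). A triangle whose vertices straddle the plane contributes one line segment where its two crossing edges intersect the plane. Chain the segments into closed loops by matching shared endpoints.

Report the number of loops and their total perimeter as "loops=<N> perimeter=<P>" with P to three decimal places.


loops=1 perimeter=6.750

Straddling triangles (8 of 14):
  (v1,v0,v3) [+-+] → (0.6555, 0, 0)–(0.6555, 0.821973, 0)  len=0.8220
  (v1,v3,v2) [++-] → (0.6555, 0.821973, 0.742568)–(0.6555, 0, 1.1633)  len=0.9234
  (v3,v0,v4) [+--] → (0.6555, 0.821973, 0)–(0.6555, 1.46762, 0)  len=0.6456
  (v3,v4,v2) [+--] → (0.6555, 1.46762, 0)–(0.6555, 0.821973, 0.742568)  len=0.9840
  (v7,v0,v8) [--+] → (0.6555, -0.821973, 0)–(0.6555, -1.46762, 0)  len=0.6456
  (v7,v8,v2) [-+-] → (0.6555, -1.46762, 0)–(0.6555, -0.821973, 0.742568)  len=0.9840
  (v8,v0,v1) [+-+] → (0.6555, -0.821973, 0)–(0.6555, 0, 0)  len=0.8220
  (v8,v1,v2) [++-] → (0.6555, 0, 1.1633)–(0.6555, -0.821973, 0.742568)  len=0.9234

Chained into 1 loop(s):
  loop 1: 8 segments, perimeter = 6.7500
Total perimeter = 6.750


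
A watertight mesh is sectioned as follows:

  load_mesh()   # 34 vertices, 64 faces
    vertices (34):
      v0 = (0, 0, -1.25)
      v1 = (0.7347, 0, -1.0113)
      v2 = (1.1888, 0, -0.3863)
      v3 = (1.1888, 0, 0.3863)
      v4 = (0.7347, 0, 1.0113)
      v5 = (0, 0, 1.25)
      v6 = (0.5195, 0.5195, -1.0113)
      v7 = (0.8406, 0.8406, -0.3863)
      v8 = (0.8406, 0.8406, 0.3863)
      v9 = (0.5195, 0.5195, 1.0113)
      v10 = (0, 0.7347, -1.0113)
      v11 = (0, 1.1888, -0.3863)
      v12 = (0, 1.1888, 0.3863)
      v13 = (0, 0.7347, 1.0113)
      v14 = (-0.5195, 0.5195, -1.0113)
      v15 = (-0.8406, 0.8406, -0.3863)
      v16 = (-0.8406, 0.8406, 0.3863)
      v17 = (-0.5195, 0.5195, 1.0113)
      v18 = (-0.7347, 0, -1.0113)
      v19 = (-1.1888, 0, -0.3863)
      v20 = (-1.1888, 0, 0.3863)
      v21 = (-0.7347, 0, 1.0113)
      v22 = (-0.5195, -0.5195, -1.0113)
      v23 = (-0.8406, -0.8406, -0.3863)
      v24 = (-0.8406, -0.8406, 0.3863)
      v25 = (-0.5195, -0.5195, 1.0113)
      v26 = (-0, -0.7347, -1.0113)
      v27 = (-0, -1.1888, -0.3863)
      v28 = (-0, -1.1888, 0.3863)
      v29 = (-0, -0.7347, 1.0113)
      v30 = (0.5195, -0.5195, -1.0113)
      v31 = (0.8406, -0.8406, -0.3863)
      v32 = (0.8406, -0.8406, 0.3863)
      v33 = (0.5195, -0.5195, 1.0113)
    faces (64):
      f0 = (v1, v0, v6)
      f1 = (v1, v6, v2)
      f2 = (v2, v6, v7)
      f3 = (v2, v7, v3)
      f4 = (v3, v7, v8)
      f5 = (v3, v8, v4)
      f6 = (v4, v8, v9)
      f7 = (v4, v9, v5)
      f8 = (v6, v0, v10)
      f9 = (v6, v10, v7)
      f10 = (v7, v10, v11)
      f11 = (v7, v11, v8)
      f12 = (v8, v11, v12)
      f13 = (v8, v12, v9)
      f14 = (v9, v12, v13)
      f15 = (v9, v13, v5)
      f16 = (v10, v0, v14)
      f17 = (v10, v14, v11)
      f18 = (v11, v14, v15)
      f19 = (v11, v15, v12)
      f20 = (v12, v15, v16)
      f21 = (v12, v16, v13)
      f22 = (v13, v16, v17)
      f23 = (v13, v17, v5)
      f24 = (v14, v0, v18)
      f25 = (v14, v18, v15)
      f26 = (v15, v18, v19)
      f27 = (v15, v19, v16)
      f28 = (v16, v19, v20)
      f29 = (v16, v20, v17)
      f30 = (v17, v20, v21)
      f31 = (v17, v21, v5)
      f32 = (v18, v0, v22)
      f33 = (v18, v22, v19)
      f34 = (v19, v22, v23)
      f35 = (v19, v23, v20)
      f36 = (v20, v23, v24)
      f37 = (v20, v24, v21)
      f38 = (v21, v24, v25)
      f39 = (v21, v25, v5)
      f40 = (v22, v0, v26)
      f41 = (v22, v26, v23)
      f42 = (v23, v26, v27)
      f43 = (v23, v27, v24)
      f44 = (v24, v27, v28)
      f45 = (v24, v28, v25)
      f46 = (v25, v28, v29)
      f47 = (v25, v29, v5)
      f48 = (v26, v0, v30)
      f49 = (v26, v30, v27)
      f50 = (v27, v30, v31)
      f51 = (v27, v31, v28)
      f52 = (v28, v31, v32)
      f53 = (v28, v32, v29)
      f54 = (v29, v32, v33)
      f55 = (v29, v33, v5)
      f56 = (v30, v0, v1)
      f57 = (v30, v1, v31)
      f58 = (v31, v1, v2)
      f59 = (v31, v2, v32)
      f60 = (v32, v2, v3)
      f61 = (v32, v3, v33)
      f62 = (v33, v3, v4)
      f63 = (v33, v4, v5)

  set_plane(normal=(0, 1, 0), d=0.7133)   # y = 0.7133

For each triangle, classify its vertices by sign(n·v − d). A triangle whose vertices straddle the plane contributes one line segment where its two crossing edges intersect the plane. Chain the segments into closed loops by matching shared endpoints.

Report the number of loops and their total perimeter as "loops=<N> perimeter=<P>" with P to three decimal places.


Straddling triangles (20 of 64):
  (v2,v6,v7) [--+] → (0.7133, 0.7133, -0.634081)–(0.893331, 0.7133, -0.3863)  len=0.3063
  (v2,v7,v3) [-+-] → (0.893331, 0.7133, -0.3863)–(0.893331, 0.7133, -0.269298)  len=0.1170
  (v3,v7,v8) [-++] → (0.893331, 0.7133, -0.269298)–(0.893331, 0.7133, 0.3863)  len=0.6556
  (v3,v8,v4) [-+-] → (0.893331, 0.7133, 0.3863)–(0.824563, 0.7133, 0.48095)  len=0.1170
  (v4,v8,v9) [-+-] → (0.824563, 0.7133, 0.48095)–(0.7133, 0.7133, 0.634081)  len=0.1893
  (v6,v0,v10) [--+] → (0, 0.7133, -1.01825)–(0.0516603, 0.7133, -1.0113)  len=0.0521
  (v6,v10,v7) [-++] → (0.0516603, 0.7133, -1.0113)–(0.7133, 0.7133, -0.634081)  len=0.7616
  (v8,v12,v9) [++-] → (0.369076, 0.7133, 0.830327)–(0.7133, 0.7133, 0.634081)  len=0.3962
  (v9,v12,v13) [-++] → (0.369076, 0.7133, 0.830327)–(0.0516603, 0.7133, 1.0113)  len=0.3654
  (v9,v13,v5) [-+-] → (0.0516603, 0.7133, 1.0113)–(0, 0.7133, 1.01825)  len=0.0521
  (v10,v0,v14) [+--] → (0, 0.7133, -1.01825)–(-0.0516603, 0.7133, -1.0113)  len=0.0521
  (v10,v14,v11) [+-+] → (-0.0516603, 0.7133, -1.0113)–(-0.369076, 0.7133, -0.830327)  len=0.3654
  (v11,v14,v15) [+-+] → (-0.369076, 0.7133, -0.830327)–(-0.7133, 0.7133, -0.634081)  len=0.3962
  (v13,v16,v17) [++-] → (-0.7133, 0.7133, 0.634081)–(-0.0516603, 0.7133, 1.0113)  len=0.7616
  (v13,v17,v5) [+--] → (-0.0516603, 0.7133, 1.0113)–(0, 0.7133, 1.01825)  len=0.0521
  (v14,v18,v15) [--+] → (-0.824563, 0.7133, -0.48095)–(-0.7133, 0.7133, -0.634081)  len=0.1893
  (v15,v18,v19) [+--] → (-0.824563, 0.7133, -0.48095)–(-0.893331, 0.7133, -0.3863)  len=0.1170
  (v15,v19,v16) [+-+] → (-0.893331, 0.7133, -0.3863)–(-0.893331, 0.7133, 0.269298)  len=0.6556
  (v16,v19,v20) [+--] → (-0.893331, 0.7133, 0.269298)–(-0.893331, 0.7133, 0.3863)  len=0.1170
  (v16,v20,v17) [+--] → (-0.893331, 0.7133, 0.3863)–(-0.7133, 0.7133, 0.634081)  len=0.3063

Chained into 1 loop(s):
  loop 1: 20 segments, perimeter = 6.0253
Total perimeter = 6.025

loops=1 perimeter=6.025


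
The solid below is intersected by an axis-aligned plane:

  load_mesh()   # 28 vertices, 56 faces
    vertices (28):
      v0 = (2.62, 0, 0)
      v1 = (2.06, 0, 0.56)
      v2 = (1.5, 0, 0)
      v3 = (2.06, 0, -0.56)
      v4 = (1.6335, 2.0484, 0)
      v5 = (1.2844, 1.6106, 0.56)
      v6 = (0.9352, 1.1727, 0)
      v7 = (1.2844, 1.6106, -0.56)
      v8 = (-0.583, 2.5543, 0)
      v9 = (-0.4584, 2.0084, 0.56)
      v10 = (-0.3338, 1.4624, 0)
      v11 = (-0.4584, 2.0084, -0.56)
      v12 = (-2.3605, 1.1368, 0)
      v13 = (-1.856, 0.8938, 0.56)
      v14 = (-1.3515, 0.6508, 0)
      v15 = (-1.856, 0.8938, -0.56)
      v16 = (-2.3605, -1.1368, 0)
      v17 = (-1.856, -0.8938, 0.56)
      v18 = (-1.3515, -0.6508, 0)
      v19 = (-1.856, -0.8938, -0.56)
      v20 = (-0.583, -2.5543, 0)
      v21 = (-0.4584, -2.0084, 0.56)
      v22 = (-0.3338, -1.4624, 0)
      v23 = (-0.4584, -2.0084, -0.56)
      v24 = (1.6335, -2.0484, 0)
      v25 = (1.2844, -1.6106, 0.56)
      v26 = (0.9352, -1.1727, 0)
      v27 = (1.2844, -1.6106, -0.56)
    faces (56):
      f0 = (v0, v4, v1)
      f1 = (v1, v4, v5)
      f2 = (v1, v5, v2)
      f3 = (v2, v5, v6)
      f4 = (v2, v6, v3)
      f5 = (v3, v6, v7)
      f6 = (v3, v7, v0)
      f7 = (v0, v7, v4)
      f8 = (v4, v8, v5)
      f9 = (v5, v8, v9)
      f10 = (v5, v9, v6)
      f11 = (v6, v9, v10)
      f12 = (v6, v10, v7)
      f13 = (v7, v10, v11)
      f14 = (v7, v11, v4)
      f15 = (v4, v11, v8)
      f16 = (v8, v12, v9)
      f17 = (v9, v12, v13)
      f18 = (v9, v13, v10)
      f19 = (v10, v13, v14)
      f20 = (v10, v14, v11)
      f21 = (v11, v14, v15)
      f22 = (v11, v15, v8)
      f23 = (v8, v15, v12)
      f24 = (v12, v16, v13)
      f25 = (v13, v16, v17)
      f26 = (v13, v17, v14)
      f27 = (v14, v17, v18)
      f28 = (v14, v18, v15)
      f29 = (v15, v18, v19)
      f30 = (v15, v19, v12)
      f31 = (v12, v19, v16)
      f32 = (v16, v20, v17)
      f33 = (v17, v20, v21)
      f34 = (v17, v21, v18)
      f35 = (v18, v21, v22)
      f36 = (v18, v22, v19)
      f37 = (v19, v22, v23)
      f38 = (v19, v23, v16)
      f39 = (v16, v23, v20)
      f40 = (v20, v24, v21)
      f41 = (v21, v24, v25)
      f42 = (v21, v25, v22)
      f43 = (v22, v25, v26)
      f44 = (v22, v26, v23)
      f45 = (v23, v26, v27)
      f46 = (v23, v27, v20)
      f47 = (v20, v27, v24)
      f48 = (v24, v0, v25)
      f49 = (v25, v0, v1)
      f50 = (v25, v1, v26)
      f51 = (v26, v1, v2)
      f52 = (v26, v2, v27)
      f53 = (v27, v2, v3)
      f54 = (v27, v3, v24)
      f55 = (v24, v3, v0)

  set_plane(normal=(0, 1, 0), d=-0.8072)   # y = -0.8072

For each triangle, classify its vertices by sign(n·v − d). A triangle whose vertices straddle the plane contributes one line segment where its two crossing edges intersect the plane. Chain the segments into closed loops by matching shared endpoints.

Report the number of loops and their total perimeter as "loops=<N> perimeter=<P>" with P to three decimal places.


Straddling triangles (18 of 56):
  (v12,v16,v13) [+-+] → (-2.3605, -0.8072, 0)–(-2.27861, -0.8072, 0.0908973)  len=0.1223
  (v13,v16,v17) [+--] → (-2.27861, -0.8072, 0.0908973)–(-1.856, -0.8072, 0.56)  len=0.6314
  (v13,v17,v14) [+-+] → (-1.856, -0.8072, 0.56)–(-1.82771, -0.8072, 0.528603)  len=0.0423
  (v14,v17,v18) [+-+] → (-1.82771, -0.8072, 0.528603)–(-1.67621, -0.8072, 0.360428)  len=0.2264
  (v15,v18,v19) [++-] → (-1.67621, -0.8072, -0.360428)–(-1.856, -0.8072, -0.56)  len=0.2686
  (v15,v19,v12) [+-+] → (-1.856, -0.8072, -0.56)–(-1.87752, -0.8072, -0.536117)  len=0.0321
  (v12,v19,v16) [+--] → (-1.87752, -0.8072, -0.536117)–(-2.3605, -0.8072, 0)  len=0.7216
  (v17,v21,v18) [--+] → (-1.24861, -0.8072, 0.0645138)–(-1.67621, -0.8072, 0.360428)  len=0.5200
  (v18,v21,v22) [+--] → (-1.24861, -0.8072, 0.0645138)–(-1.15538, -0.8072, 0)  len=0.1134
  (v18,v22,v19) [+--] → (-1.15538, -0.8072, 0)–(-1.67621, -0.8072, -0.360428)  len=0.6334
  (v24,v0,v25) [-+-] → (2.23126, -0.8072, 0)–(1.95062, -0.8072, 0.280661)  len=0.3969
  (v25,v0,v1) [-++] → (1.95062, -0.8072, 0.280661)–(1.67129, -0.8072, 0.56)  len=0.3950
  (v25,v1,v26) [-+-] → (1.67129, -0.8072, 0.56)–(1.28577, -0.8072, 0.174537)  len=0.5452
  (v26,v1,v2) [-++] → (1.28577, -0.8072, 0.174537)–(1.11123, -0.8072, 0)  len=0.2468
  (v26,v2,v27) [-+-] → (1.11123, -0.8072, 0)–(1.39195, -0.8072, -0.280661)  len=0.3970
  (v27,v2,v3) [-++] → (1.39195, -0.8072, -0.280661)–(1.67129, -0.8072, -0.56)  len=0.3950
  (v27,v3,v24) [-+-] → (1.67129, -0.8072, -0.56)–(1.89193, -0.8072, -0.339324)  len=0.3121
  (v24,v3,v0) [-++] → (1.89193, -0.8072, -0.339324)–(2.23126, -0.8072, 0)  len=0.4799

Chained into 2 loop(s):
  loop 1: 10 segments, perimeter = 3.3115
  loop 2: 8 segments, perimeter = 3.1679
Total perimeter = 6.479

loops=2 perimeter=6.479


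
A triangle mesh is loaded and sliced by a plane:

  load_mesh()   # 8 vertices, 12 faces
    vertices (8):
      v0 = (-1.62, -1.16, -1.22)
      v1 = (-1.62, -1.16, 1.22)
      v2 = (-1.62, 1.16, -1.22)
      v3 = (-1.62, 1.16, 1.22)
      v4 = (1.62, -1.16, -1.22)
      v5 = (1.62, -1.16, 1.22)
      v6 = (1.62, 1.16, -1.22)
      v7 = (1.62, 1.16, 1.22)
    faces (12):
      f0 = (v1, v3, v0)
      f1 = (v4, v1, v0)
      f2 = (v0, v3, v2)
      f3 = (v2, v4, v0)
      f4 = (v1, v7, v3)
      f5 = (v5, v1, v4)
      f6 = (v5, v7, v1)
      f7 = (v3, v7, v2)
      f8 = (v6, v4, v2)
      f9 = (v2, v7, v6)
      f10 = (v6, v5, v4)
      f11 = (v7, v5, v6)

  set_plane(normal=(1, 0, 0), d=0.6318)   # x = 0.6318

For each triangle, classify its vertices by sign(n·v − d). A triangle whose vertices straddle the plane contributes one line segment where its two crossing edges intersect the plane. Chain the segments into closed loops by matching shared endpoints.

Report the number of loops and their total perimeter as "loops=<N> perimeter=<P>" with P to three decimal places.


Straddling triangles (8 of 12):
  (v4,v1,v0) [+--] → (0.6318, -1.16, -0.4758)–(0.6318, -1.16, -1.22)  len=0.7442
  (v2,v4,v0) [-+-] → (0.6318, -0.4524, -1.22)–(0.6318, -1.16, -1.22)  len=0.7076
  (v1,v7,v3) [-+-] → (0.6318, 0.4524, 1.22)–(0.6318, 1.16, 1.22)  len=0.7076
  (v5,v1,v4) [+-+] → (0.6318, -1.16, 1.22)–(0.6318, -1.16, -0.4758)  len=1.6958
  (v5,v7,v1) [++-] → (0.6318, 0.4524, 1.22)–(0.6318, -1.16, 1.22)  len=1.6124
  (v3,v7,v2) [-+-] → (0.6318, 1.16, 1.22)–(0.6318, 1.16, 0.4758)  len=0.7442
  (v6,v4,v2) [++-] → (0.6318, -0.4524, -1.22)–(0.6318, 1.16, -1.22)  len=1.6124
  (v2,v7,v6) [-++] → (0.6318, 1.16, 0.4758)–(0.6318, 1.16, -1.22)  len=1.6958

Chained into 1 loop(s):
  loop 1: 8 segments, perimeter = 9.5200
Total perimeter = 9.520

loops=1 perimeter=9.520


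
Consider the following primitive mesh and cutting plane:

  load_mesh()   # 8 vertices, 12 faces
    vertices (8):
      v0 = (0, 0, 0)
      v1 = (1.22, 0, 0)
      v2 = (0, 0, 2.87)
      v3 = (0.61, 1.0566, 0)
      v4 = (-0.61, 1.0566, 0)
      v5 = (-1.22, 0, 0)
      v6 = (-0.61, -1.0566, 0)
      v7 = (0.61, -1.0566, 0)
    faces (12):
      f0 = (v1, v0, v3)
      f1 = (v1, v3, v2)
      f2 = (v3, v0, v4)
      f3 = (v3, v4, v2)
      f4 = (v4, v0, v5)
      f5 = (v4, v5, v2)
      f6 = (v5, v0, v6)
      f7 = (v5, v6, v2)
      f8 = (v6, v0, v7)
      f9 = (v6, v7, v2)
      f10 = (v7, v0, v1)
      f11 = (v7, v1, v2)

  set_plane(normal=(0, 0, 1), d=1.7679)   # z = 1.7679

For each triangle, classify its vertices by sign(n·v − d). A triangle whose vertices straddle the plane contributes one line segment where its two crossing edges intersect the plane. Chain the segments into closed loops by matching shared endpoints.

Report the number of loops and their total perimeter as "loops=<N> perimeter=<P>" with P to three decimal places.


loops=1 perimeter=2.811

Straddling triangles (6 of 12):
  (v1,v3,v2) [--+] → (0.234244, 0.405742, 1.7679)–(0.468489, 0, 1.7679)  len=0.4685
  (v3,v4,v2) [--+] → (-0.234244, 0.405742, 1.7679)–(0.234244, 0.405742, 1.7679)  len=0.4685
  (v4,v5,v2) [--+] → (-0.468489, 0, 1.7679)–(-0.234244, 0.405742, 1.7679)  len=0.4685
  (v5,v6,v2) [--+] → (-0.234244, -0.405742, 1.7679)–(-0.468489, 0, 1.7679)  len=0.4685
  (v6,v7,v2) [--+] → (0.234244, -0.405742, 1.7679)–(-0.234244, -0.405742, 1.7679)  len=0.4685
  (v7,v1,v2) [--+] → (0.468489, 0, 1.7679)–(0.234244, -0.405742, 1.7679)  len=0.4685

Chained into 1 loop(s):
  loop 1: 6 segments, perimeter = 2.8110
Total perimeter = 2.811


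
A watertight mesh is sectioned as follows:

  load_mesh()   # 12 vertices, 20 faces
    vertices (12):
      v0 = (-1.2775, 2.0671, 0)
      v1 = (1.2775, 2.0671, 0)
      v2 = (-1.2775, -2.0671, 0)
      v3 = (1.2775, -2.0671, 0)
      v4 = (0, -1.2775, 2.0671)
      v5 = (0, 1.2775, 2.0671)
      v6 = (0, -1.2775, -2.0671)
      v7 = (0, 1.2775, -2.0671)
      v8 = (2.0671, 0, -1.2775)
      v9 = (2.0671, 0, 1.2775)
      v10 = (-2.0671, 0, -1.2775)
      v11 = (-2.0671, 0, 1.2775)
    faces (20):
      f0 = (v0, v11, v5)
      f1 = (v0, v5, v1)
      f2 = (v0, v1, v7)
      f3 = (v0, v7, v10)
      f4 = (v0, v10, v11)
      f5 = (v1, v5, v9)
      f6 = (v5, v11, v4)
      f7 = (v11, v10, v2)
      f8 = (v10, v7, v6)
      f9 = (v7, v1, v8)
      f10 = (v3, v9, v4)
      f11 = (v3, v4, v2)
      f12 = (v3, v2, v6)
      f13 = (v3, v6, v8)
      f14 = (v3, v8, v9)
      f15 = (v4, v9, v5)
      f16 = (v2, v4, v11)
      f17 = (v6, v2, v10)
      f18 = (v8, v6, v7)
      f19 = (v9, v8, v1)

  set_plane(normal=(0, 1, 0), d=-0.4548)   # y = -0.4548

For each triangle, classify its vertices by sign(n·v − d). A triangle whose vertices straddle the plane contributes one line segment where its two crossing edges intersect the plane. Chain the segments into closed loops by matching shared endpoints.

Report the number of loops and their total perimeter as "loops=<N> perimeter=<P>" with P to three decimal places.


Straddling triangles (10 of 20):
  (v5,v11,v4) [++-] → (-1.3312, -0.4548, 1.5586)–(0, -0.4548, 2.0671)  len=1.4250
  (v11,v10,v2) [++-] → (-1.89337, -0.4548, -0.996427)–(-1.89337, -0.4548, 0.996427)  len=1.9929
  (v10,v7,v6) [++-] → (0, -0.4548, -2.0671)–(-1.3312, -0.4548, -1.5586)  len=1.4250
  (v3,v9,v4) [-+-] → (1.89337, -0.4548, 0.996427)–(1.3312, -0.4548, 1.5586)  len=0.7950
  (v3,v6,v8) [--+] → (1.3312, -0.4548, -1.5586)–(1.89337, -0.4548, -0.996427)  len=0.7950
  (v3,v8,v9) [-++] → (1.89337, -0.4548, -0.996427)–(1.89337, -0.4548, 0.996427)  len=1.9929
  (v4,v9,v5) [-++] → (1.3312, -0.4548, 1.5586)–(0, -0.4548, 2.0671)  len=1.4250
  (v2,v4,v11) [--+] → (-1.3312, -0.4548, 1.5586)–(-1.89337, -0.4548, 0.996427)  len=0.7950
  (v6,v2,v10) [--+] → (-1.89337, -0.4548, -0.996427)–(-1.3312, -0.4548, -1.5586)  len=0.7950
  (v8,v6,v7) [+-+] → (1.3312, -0.4548, -1.5586)–(0, -0.4548, -2.0671)  len=1.4250

Chained into 1 loop(s):
  loop 1: 10 segments, perimeter = 12.8659
Total perimeter = 12.866

loops=1 perimeter=12.866


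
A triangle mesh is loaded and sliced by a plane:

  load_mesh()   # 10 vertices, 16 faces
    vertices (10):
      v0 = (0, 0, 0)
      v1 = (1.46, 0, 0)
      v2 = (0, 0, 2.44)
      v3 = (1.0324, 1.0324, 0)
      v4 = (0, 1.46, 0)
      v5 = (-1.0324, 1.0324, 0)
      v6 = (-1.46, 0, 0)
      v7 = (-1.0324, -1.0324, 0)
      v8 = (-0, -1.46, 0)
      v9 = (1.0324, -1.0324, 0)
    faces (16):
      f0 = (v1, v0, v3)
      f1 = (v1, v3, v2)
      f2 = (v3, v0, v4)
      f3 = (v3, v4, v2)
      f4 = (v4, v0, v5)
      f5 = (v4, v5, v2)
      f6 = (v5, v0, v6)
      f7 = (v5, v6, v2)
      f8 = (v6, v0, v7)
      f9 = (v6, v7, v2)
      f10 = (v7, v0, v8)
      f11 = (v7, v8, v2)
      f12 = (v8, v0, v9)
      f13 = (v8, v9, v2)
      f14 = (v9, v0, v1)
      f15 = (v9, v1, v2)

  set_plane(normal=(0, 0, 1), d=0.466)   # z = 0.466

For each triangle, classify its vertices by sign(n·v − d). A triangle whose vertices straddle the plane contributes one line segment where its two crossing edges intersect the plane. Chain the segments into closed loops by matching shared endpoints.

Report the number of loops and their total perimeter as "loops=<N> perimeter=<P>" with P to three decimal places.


Straddling triangles (8 of 16):
  (v1,v3,v2) [--+] → (0.835229, 0.835229, 0.466)–(1.18116, 0, 0.466)  len=0.9040
  (v3,v4,v2) [--+] → (0, 1.18116, 0.466)–(0.835229, 0.835229, 0.466)  len=0.9040
  (v4,v5,v2) [--+] → (-0.835229, 0.835229, 0.466)–(0, 1.18116, 0.466)  len=0.9040
  (v5,v6,v2) [--+] → (-1.18116, 0, 0.466)–(-0.835229, 0.835229, 0.466)  len=0.9040
  (v6,v7,v2) [--+] → (-0.835229, -0.835229, 0.466)–(-1.18116, 0, 0.466)  len=0.9040
  (v7,v8,v2) [--+] → (0, -1.18116, 0.466)–(-0.835229, -0.835229, 0.466)  len=0.9040
  (v8,v9,v2) [--+] → (0.835229, -0.835229, 0.466)–(0, -1.18116, 0.466)  len=0.9040
  (v9,v1,v2) [--+] → (1.18116, 0, 0.466)–(0.835229, -0.835229, 0.466)  len=0.9040

Chained into 1 loop(s):
  loop 1: 8 segments, perimeter = 7.2323
Total perimeter = 7.232

loops=1 perimeter=7.232


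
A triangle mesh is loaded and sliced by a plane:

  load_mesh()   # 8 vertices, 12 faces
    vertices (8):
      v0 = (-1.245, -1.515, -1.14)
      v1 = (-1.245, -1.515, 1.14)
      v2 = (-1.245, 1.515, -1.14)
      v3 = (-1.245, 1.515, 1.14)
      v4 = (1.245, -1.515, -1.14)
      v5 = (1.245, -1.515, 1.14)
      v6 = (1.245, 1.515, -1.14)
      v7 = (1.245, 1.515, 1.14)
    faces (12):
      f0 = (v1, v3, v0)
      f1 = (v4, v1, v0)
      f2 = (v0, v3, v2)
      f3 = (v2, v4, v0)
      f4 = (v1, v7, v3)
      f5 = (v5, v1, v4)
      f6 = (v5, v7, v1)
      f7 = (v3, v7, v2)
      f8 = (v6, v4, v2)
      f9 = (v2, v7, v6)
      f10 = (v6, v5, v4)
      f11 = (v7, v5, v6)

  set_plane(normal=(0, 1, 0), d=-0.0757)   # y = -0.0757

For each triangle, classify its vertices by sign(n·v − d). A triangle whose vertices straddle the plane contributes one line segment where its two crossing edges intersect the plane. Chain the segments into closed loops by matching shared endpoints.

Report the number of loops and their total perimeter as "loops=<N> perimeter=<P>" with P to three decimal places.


Straddling triangles (8 of 12):
  (v1,v3,v0) [-+-] → (-1.245, -0.0757, 1.14)–(-1.245, -0.0757, -0.0569624)  len=1.1970
  (v0,v3,v2) [-++] → (-1.245, -0.0757, -0.0569624)–(-1.245, -0.0757, -1.14)  len=1.0830
  (v2,v4,v0) [+--] → (0.0622089, -0.0757, -1.14)–(-1.245, -0.0757, -1.14)  len=1.3072
  (v1,v7,v3) [-++] → (-0.0622089, -0.0757, 1.14)–(-1.245, -0.0757, 1.14)  len=1.1828
  (v5,v7,v1) [-+-] → (1.245, -0.0757, 1.14)–(-0.0622089, -0.0757, 1.14)  len=1.3072
  (v6,v4,v2) [+-+] → (1.245, -0.0757, -1.14)–(0.0622089, -0.0757, -1.14)  len=1.1828
  (v6,v5,v4) [+--] → (1.245, -0.0757, 0.0569624)–(1.245, -0.0757, -1.14)  len=1.1970
  (v7,v5,v6) [+-+] → (1.245, -0.0757, 1.14)–(1.245, -0.0757, 0.0569624)  len=1.0830

Chained into 1 loop(s):
  loop 1: 8 segments, perimeter = 9.5400
Total perimeter = 9.540

loops=1 perimeter=9.540


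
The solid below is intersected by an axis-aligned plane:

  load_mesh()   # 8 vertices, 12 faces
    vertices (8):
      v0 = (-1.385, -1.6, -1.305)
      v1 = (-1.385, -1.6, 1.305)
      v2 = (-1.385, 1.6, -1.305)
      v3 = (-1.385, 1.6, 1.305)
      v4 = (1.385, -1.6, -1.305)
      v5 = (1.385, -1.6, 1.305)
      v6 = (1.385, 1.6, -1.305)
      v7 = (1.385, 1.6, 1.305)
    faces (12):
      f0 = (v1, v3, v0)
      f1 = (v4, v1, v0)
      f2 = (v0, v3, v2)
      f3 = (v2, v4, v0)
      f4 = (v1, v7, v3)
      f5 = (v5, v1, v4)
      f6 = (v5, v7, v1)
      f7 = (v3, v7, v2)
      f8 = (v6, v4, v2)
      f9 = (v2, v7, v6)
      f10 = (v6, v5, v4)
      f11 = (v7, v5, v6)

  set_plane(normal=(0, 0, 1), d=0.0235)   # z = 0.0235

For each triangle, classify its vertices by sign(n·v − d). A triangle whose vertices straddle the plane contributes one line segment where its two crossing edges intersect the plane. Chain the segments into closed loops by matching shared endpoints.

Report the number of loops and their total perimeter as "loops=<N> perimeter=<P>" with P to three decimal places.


Straddling triangles (8 of 12):
  (v1,v3,v0) [++-] → (-1.385, 0.0288123, 0.0235)–(-1.385, -1.6, 0.0235)  len=1.6288
  (v4,v1,v0) [-+-] → (-0.0249406, -1.6, 0.0235)–(-1.385, -1.6, 0.0235)  len=1.3601
  (v0,v3,v2) [-+-] → (-1.385, 0.0288123, 0.0235)–(-1.385, 1.6, 0.0235)  len=1.5712
  (v5,v1,v4) [++-] → (-0.0249406, -1.6, 0.0235)–(1.385, -1.6, 0.0235)  len=1.4099
  (v3,v7,v2) [++-] → (0.0249406, 1.6, 0.0235)–(-1.385, 1.6, 0.0235)  len=1.4099
  (v2,v7,v6) [-+-] → (0.0249406, 1.6, 0.0235)–(1.385, 1.6, 0.0235)  len=1.3601
  (v6,v5,v4) [-+-] → (1.385, -0.0288123, 0.0235)–(1.385, -1.6, 0.0235)  len=1.5712
  (v7,v5,v6) [++-] → (1.385, -0.0288123, 0.0235)–(1.385, 1.6, 0.0235)  len=1.6288

Chained into 1 loop(s):
  loop 1: 8 segments, perimeter = 11.9400
Total perimeter = 11.940

loops=1 perimeter=11.940


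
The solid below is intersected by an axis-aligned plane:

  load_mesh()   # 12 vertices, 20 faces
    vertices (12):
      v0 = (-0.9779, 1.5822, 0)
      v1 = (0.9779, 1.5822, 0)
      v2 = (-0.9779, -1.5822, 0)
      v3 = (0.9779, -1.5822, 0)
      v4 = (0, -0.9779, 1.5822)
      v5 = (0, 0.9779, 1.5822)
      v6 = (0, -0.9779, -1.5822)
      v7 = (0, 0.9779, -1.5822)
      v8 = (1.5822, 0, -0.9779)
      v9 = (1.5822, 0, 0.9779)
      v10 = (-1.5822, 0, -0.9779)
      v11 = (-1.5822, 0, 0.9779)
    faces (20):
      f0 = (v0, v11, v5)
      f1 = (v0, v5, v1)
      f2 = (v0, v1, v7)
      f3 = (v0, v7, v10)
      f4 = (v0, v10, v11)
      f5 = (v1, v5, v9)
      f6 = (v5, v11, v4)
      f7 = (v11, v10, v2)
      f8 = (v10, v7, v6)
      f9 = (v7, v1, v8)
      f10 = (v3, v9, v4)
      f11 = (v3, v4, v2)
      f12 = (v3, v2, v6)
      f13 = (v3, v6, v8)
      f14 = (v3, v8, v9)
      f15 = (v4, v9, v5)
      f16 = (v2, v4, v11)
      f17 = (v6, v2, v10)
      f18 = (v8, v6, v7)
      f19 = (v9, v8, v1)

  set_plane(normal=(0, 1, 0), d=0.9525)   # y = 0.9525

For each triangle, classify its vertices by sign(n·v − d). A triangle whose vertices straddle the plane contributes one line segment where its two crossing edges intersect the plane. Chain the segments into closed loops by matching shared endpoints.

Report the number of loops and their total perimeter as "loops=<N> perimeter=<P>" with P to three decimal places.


Straddling triangles (10 of 20):
  (v0,v11,v5) [+-+] → (-1.21841, 0.9525, 0.389195)–(-0.0410961, 0.9525, 1.5665)  len=1.6650
  (v0,v7,v10) [++-] → (-0.0410961, 0.9525, -1.5665)–(-1.21841, 0.9525, -0.389195)  len=1.6650
  (v0,v10,v11) [+--] → (-1.21841, 0.9525, -0.389195)–(-1.21841, 0.9525, 0.389195)  len=0.7784
  (v1,v5,v9) [++-] → (0.0410961, 0.9525, 1.5665)–(1.21841, 0.9525, 0.389195)  len=1.6650
  (v5,v11,v4) [+--] → (-0.0410961, 0.9525, 1.5665)–(0, 0.9525, 1.5822)  len=0.0440
  (v10,v7,v6) [-+-] → (-0.0410961, 0.9525, -1.5665)–(0, 0.9525, -1.5822)  len=0.0440
  (v7,v1,v8) [++-] → (1.21841, 0.9525, -0.389195)–(0.0410961, 0.9525, -1.5665)  len=1.6650
  (v4,v9,v5) [--+] → (0.0410961, 0.9525, 1.5665)–(0, 0.9525, 1.5822)  len=0.0440
  (v8,v6,v7) [--+] → (0, 0.9525, -1.5822)–(0.0410961, 0.9525, -1.5665)  len=0.0440
  (v9,v8,v1) [--+] → (1.21841, 0.9525, -0.389195)–(1.21841, 0.9525, 0.389195)  len=0.7784

Chained into 1 loop(s):
  loop 1: 10 segments, perimeter = 8.3926
Total perimeter = 8.393

loops=1 perimeter=8.393


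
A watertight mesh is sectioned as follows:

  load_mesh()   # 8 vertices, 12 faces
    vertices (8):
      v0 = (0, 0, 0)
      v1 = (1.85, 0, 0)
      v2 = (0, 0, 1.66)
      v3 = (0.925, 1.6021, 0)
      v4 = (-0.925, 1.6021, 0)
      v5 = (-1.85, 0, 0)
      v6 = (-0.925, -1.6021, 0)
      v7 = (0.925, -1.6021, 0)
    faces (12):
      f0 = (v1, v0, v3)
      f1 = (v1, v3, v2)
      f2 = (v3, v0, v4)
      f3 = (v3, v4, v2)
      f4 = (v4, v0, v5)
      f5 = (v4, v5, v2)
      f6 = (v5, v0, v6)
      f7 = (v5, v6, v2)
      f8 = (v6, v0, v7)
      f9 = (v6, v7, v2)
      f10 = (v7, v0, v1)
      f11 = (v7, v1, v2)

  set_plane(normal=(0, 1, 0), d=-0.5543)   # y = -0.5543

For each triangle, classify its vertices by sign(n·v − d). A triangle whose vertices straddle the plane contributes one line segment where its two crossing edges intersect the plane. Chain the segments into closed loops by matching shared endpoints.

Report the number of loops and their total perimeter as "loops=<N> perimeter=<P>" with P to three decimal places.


Straddling triangles (6 of 12):
  (v5,v0,v6) [++-] → (-0.320035, -0.5543, 0)–(-1.52997, -0.5543, 0)  len=1.2099
  (v5,v6,v2) [+-+] → (-1.52997, -0.5543, 0)–(-0.320035, -0.5543, 1.08567)  len=1.6256
  (v6,v0,v7) [-+-] → (-0.320035, -0.5543, 0)–(0.320035, -0.5543, 0)  len=0.6401
  (v6,v7,v2) [--+] → (0.320035, -0.5543, 1.08567)–(-0.320035, -0.5543, 1.08567)  len=0.6401
  (v7,v0,v1) [-++] → (0.320035, -0.5543, 0)–(1.52997, -0.5543, 0)  len=1.2099
  (v7,v1,v2) [-++] → (1.52997, -0.5543, 0)–(0.320035, -0.5543, 1.08567)  len=1.6256

Chained into 1 loop(s):
  loop 1: 6 segments, perimeter = 6.9512
Total perimeter = 6.951

loops=1 perimeter=6.951


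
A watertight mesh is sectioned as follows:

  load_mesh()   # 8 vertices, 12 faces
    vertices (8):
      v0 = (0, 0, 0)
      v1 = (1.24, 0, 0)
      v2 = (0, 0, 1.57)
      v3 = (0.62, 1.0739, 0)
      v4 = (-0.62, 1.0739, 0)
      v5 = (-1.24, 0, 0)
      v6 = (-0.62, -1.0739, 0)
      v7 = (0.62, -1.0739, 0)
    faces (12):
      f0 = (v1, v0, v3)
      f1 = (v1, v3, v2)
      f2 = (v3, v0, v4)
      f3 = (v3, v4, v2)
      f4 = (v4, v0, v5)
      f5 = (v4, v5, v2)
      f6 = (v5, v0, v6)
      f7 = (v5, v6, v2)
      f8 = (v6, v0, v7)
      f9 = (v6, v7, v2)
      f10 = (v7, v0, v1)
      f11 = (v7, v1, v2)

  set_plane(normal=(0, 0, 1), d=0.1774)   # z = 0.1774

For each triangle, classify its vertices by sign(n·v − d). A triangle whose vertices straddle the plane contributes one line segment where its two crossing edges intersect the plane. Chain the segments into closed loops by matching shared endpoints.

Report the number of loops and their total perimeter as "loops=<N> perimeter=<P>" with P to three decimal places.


loops=1 perimeter=6.599

Straddling triangles (6 of 12):
  (v1,v3,v2) [--+] → (0.549944, 0.952556, 0.1774)–(1.09989, 0, 0.1774)  len=1.0999
  (v3,v4,v2) [--+] → (-0.549944, 0.952556, 0.1774)–(0.549944, 0.952556, 0.1774)  len=1.0999
  (v4,v5,v2) [--+] → (-1.09989, 0, 0.1774)–(-0.549944, 0.952556, 0.1774)  len=1.0999
  (v5,v6,v2) [--+] → (-0.549944, -0.952556, 0.1774)–(-1.09989, 0, 0.1774)  len=1.0999
  (v6,v7,v2) [--+] → (0.549944, -0.952556, 0.1774)–(-0.549944, -0.952556, 0.1774)  len=1.0999
  (v7,v1,v2) [--+] → (1.09989, 0, 0.1774)–(0.549944, -0.952556, 0.1774)  len=1.0999

Chained into 1 loop(s):
  loop 1: 6 segments, perimeter = 6.5994
Total perimeter = 6.599


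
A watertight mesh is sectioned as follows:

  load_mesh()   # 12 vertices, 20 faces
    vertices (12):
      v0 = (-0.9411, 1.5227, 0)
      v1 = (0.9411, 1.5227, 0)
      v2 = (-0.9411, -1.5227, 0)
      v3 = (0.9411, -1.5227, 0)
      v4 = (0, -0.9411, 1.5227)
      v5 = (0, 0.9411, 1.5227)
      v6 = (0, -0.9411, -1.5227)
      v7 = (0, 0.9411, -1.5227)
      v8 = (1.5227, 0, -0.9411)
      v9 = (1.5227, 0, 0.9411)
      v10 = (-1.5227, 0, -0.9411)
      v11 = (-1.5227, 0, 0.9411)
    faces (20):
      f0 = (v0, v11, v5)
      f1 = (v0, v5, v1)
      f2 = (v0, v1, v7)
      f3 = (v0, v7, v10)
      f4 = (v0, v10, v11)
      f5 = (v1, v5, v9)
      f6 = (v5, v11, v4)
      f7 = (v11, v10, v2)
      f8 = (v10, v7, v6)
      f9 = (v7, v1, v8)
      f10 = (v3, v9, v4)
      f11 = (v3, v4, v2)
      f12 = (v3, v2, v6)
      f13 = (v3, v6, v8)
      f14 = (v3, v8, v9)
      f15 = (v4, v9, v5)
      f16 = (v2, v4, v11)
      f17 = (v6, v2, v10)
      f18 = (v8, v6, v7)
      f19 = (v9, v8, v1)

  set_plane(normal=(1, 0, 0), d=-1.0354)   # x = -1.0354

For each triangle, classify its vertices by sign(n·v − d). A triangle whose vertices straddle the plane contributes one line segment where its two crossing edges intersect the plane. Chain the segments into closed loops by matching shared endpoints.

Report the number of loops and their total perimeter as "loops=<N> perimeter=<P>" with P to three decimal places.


loops=1 perimeter=7.328

Straddling triangles (8 of 20):
  (v0,v11,v5) [+-+] → (-1.0354, 1.27581, 0.152589)–(-1.0354, 0.301174, 1.12723)  len=1.3783
  (v0,v7,v10) [++-] → (-1.0354, 0.301174, -1.12723)–(-1.0354, 1.27581, -0.152589)  len=1.3783
  (v0,v10,v11) [+--] → (-1.0354, 1.27581, -0.152589)–(-1.0354, 1.27581, 0.152589)  len=0.3052
  (v5,v11,v4) [+-+] → (-1.0354, 0.301174, 1.12723)–(-1.0354, -0.301174, 1.12723)  len=0.6023
  (v11,v10,v2) [--+] → (-1.0354, -1.27581, -0.152589)–(-1.0354, -1.27581, 0.152589)  len=0.3052
  (v10,v7,v6) [-++] → (-1.0354, 0.301174, -1.12723)–(-1.0354, -0.301174, -1.12723)  len=0.6023
  (v2,v4,v11) [++-] → (-1.0354, -0.301174, 1.12723)–(-1.0354, -1.27581, 0.152589)  len=1.3783
  (v6,v2,v10) [++-] → (-1.0354, -1.27581, -0.152589)–(-1.0354, -0.301174, -1.12723)  len=1.3783

Chained into 1 loop(s):
  loop 1: 8 segments, perimeter = 7.3284
Total perimeter = 7.328


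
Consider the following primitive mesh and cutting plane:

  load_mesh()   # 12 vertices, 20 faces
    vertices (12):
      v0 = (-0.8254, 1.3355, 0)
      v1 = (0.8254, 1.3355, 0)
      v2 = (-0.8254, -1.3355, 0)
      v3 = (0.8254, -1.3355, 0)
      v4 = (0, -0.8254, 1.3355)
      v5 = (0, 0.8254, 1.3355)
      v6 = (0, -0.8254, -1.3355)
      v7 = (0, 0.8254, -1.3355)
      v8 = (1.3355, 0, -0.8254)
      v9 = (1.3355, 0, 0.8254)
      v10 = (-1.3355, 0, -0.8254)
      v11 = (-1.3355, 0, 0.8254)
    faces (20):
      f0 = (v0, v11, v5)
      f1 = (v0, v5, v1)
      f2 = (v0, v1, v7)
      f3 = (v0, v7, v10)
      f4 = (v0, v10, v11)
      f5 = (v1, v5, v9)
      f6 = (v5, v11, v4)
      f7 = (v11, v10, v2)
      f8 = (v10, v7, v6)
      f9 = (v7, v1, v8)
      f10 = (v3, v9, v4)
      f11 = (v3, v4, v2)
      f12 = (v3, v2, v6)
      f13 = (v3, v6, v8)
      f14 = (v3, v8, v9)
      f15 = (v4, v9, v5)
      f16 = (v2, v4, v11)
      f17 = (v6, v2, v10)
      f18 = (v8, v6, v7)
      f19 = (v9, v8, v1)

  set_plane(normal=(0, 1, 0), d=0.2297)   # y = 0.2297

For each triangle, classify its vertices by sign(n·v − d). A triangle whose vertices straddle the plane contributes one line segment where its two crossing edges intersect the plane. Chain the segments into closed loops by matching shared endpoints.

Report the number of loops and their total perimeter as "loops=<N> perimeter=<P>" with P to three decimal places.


loops=1 perimeter=8.467

Straddling triangles (10 of 20):
  (v0,v11,v5) [+-+] → (-1.24777, 0.2297, 0.683435)–(-0.963845, 0.2297, 0.967355)  len=0.4015
  (v0,v7,v10) [++-] → (-0.963845, 0.2297, -0.967355)–(-1.24777, 0.2297, -0.683435)  len=0.4015
  (v0,v10,v11) [+--] → (-1.24777, 0.2297, -0.683435)–(-1.24777, 0.2297, 0.683435)  len=1.3669
  (v1,v5,v9) [++-] → (0.963845, 0.2297, 0.967355)–(1.24777, 0.2297, 0.683435)  len=0.4015
  (v5,v11,v4) [+--] → (-0.963845, 0.2297, 0.967355)–(0, 0.2297, 1.3355)  len=1.0318
  (v10,v7,v6) [-+-] → (-0.963845, 0.2297, -0.967355)–(0, 0.2297, -1.3355)  len=1.0318
  (v7,v1,v8) [++-] → (1.24777, 0.2297, -0.683435)–(0.963845, 0.2297, -0.967355)  len=0.4015
  (v4,v9,v5) [--+] → (0.963845, 0.2297, 0.967355)–(0, 0.2297, 1.3355)  len=1.0318
  (v8,v6,v7) [--+] → (0, 0.2297, -1.3355)–(0.963845, 0.2297, -0.967355)  len=1.0318
  (v9,v8,v1) [--+] → (1.24777, 0.2297, -0.683435)–(1.24777, 0.2297, 0.683435)  len=1.3669

Chained into 1 loop(s):
  loop 1: 10 segments, perimeter = 8.4669
Total perimeter = 8.467


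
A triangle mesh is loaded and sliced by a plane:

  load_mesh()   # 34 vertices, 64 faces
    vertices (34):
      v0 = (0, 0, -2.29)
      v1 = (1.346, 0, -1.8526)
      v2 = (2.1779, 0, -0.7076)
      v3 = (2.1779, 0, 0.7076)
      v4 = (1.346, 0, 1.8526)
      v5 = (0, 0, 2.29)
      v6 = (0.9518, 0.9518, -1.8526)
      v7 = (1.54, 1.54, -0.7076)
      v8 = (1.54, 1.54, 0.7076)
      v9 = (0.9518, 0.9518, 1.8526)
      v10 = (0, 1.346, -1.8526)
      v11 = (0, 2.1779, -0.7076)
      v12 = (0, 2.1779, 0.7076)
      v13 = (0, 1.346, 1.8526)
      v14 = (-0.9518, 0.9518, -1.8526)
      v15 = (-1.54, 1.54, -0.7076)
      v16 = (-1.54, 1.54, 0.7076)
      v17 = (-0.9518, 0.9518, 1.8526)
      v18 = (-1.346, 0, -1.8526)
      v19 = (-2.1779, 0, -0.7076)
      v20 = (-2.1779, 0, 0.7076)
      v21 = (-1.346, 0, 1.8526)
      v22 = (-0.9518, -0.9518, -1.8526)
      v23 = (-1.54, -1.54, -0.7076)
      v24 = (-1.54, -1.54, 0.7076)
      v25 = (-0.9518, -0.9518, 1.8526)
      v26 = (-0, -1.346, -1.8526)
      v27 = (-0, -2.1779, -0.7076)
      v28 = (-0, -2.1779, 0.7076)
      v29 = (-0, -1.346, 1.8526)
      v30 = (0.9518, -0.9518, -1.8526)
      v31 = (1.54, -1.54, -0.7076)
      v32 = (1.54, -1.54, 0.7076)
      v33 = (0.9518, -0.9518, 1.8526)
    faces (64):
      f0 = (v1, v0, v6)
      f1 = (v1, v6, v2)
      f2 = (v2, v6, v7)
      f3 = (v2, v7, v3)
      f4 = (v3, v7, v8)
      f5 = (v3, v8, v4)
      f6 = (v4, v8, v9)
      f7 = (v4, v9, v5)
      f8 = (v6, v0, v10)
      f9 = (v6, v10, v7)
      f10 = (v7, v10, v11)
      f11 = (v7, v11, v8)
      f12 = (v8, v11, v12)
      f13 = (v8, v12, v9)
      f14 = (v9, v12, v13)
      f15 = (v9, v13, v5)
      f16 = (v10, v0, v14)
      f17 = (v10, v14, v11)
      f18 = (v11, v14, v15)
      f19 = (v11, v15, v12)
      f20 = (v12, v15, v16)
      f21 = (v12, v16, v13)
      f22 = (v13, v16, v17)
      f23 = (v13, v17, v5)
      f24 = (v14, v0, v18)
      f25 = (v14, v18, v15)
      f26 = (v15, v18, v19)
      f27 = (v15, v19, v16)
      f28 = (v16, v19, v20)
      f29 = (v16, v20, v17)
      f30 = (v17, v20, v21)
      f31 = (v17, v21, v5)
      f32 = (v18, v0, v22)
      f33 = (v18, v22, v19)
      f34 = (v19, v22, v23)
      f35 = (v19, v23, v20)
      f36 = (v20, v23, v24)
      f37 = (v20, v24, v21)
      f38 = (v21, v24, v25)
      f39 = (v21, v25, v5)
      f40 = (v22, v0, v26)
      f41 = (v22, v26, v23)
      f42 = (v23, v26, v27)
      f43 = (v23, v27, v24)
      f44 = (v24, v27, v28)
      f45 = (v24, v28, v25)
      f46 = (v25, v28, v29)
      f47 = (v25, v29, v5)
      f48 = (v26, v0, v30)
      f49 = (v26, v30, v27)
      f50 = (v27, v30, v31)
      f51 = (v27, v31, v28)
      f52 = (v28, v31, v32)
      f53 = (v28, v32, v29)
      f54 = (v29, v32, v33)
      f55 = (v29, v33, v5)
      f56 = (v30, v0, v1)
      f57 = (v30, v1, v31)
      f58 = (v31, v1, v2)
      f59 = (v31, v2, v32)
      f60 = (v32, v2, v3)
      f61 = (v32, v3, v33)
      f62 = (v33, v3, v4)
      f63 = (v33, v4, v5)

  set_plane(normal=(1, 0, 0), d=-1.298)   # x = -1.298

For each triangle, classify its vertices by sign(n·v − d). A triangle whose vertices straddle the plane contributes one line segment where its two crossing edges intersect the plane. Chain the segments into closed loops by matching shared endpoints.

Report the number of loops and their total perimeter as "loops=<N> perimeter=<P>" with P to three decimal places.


Straddling triangles (20 of 64):
  (v11,v14,v15) [++-] → (-1.298, 1.298, -1.17868)–(-1.298, 1.64024, -0.7076)  len=0.5823
  (v11,v15,v12) [+-+] → (-1.298, 1.64024, -0.7076)–(-1.298, 1.64024, -0.485211)  len=0.2224
  (v12,v15,v16) [+--] → (-1.298, 1.64024, -0.485211)–(-1.298, 1.64024, 0.7076)  len=1.1928
  (v12,v16,v13) [+-+] → (-1.298, 1.64024, 0.7076)–(-1.298, 1.50951, 0.887529)  len=0.2224
  (v13,v16,v17) [+-+] → (-1.298, 1.50951, 0.887529)–(-1.298, 1.298, 1.17868)  len=0.3599
  (v14,v0,v18) [++-] → (-1.298, 0, -1.8682)–(-1.298, 0.115896, -1.8526)  len=0.1169
  (v14,v18,v15) [+--] → (-1.298, 0.115896, -1.8526)–(-1.298, 1.298, -1.17868)  len=1.3607
  (v16,v20,v17) [--+] → (-1.298, 0.683051, 1.5293)–(-1.298, 1.298, 1.17868)  len=0.7079
  (v17,v20,v21) [+--] → (-1.298, 0.683051, 1.5293)–(-1.298, 0.115896, 1.8526)  len=0.6528
  (v17,v21,v5) [+-+] → (-1.298, 0.115896, 1.8526)–(-1.298, 0, 1.8682)  len=0.1169
  (v18,v0,v22) [-++] → (-1.298, 0, -1.8682)–(-1.298, -0.115896, -1.8526)  len=0.1169
  (v18,v22,v19) [-+-] → (-1.298, -0.115896, -1.8526)–(-1.298, -0.683051, -1.5293)  len=0.6528
  (v19,v22,v23) [-+-] → (-1.298, -0.683051, -1.5293)–(-1.298, -1.298, -1.17868)  len=0.7079
  (v21,v24,v25) [--+] → (-1.298, -1.298, 1.17868)–(-1.298, -0.115896, 1.8526)  len=1.3607
  (v21,v25,v5) [-++] → (-1.298, -0.115896, 1.8526)–(-1.298, 0, 1.8682)  len=0.1169
  (v22,v26,v23) [++-] → (-1.298, -1.50951, -0.887529)–(-1.298, -1.298, -1.17868)  len=0.3599
  (v23,v26,v27) [-++] → (-1.298, -1.50951, -0.887529)–(-1.298, -1.64024, -0.7076)  len=0.2224
  (v23,v27,v24) [-+-] → (-1.298, -1.64024, -0.7076)–(-1.298, -1.64024, 0.485211)  len=1.1928
  (v24,v27,v28) [-++] → (-1.298, -1.64024, 0.485211)–(-1.298, -1.64024, 0.7076)  len=0.2224
  (v24,v28,v25) [-++] → (-1.298, -1.64024, 0.7076)–(-1.298, -1.298, 1.17868)  len=0.5823

Chained into 1 loop(s):
  loop 1: 20 segments, perimeter = 11.0701
Total perimeter = 11.070

loops=1 perimeter=11.070
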